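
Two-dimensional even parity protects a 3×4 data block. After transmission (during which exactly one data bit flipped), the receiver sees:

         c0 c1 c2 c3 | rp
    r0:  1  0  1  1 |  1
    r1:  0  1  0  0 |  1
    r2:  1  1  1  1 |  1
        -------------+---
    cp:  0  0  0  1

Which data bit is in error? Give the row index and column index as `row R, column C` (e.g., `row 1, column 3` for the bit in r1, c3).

Recompute each row's even parity and compare to rp:
  r0: data parity 1, sent rp 1 → ok
  r1: data parity 1, sent rp 1 → ok
  r2: data parity 0, sent rp 1 → mismatch
Recompute each column's even parity and compare to cp:
  c0: data parity 0, sent cp 0 → ok
  c1: data parity 0, sent cp 0 → ok
  c2: data parity 0, sent cp 0 → ok
  c3: data parity 0, sent cp 1 → mismatch
Exactly one row (r2) and one column (c3) fail → the flipped bit is at their intersection.

row 2, column 3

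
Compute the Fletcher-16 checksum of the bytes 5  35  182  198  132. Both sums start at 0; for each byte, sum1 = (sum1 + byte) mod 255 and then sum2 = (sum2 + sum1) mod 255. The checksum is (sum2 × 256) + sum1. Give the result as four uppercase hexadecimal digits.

DB2A

Running sums (mod 255):
  after byte 0 (5): sum1=5, sum2=5
  after byte 1 (35): sum1=40, sum2=45
  after byte 2 (182): sum1=222, sum2=12
  after byte 3 (198): sum1=165, sum2=177
  after byte 4 (132): sum1=42, sum2=219
Checksum = sum2·256 + sum1 = 219·256 + 42 = 56106 = 0xDB2A.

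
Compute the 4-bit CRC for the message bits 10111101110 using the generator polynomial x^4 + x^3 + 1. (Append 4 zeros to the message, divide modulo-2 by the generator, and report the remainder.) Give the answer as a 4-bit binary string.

1110

Append 4 zeros: 101111011100000. Divide by 11001 (XOR where the leading bit is 1):
  pos 0: 10111 XOR 11001 = 01110
  pos 1: 11101 XOR 11001 = 00100
  pos 3: 10001 XOR 11001 = 01000
  pos 4: 10001 XOR 11001 = 01000
  pos 5: 10001 XOR 11001 = 01000
  pos 6: 10000 XOR 11001 = 01001
  pos 7: 10010 XOR 11001 = 01011
  pos 8: 10110 XOR 11001 = 01111
  pos 9: 11110 XOR 11001 = 00111
Remainder (last 4 bits) = 1110. This is the CRC / FCS.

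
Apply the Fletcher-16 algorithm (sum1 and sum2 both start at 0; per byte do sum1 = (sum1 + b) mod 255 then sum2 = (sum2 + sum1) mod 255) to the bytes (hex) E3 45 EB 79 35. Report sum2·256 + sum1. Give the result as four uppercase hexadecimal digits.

74C3

Running sums (mod 255):
  after byte 0 (E3): sum1=227, sum2=227
  after byte 1 (45): sum1=41, sum2=13
  after byte 2 (EB): sum1=21, sum2=34
  after byte 3 (79): sum1=142, sum2=176
  after byte 4 (35): sum1=195, sum2=116
Checksum = sum2·256 + sum1 = 116·256 + 195 = 29891 = 0x74C3.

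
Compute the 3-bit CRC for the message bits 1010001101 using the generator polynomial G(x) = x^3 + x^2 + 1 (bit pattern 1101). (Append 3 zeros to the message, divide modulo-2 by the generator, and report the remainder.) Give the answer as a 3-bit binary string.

Append 3 zeros: 1010001101000. Divide by 1101 (XOR where the leading bit is 1):
  pos 0: 1010 XOR 1101 = 0111
  pos 1: 1110 XOR 1101 = 0011
  pos 3: 1101 XOR 1101 = 0000
  pos 7: 1010 XOR 1101 = 0111
  pos 8: 1110 XOR 1101 = 0011
Remainder (last 3 bits) = 110. This is the CRC / FCS.

110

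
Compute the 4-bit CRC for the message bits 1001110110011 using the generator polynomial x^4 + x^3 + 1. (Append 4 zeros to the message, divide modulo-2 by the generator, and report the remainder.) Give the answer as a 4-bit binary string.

0011

Append 4 zeros: 10011101100110000. Divide by 11001 (XOR where the leading bit is 1):
  pos 0: 10011 XOR 11001 = 01010
  pos 1: 10101 XOR 11001 = 01100
  pos 2: 11000 XOR 11001 = 00001
  pos 6: 11100 XOR 11001 = 00101
  pos 8: 10111 XOR 11001 = 01110
  pos 9: 11100 XOR 11001 = 00101
  pos 11: 10100 XOR 11001 = 01101
  pos 12: 11010 XOR 11001 = 00011
Remainder (last 4 bits) = 0011. This is the CRC / FCS.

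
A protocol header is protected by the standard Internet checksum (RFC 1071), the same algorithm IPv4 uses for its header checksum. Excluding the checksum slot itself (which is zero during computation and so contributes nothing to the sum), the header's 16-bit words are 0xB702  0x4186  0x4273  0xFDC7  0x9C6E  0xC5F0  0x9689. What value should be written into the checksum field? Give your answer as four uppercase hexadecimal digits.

One's-complement addition (fold any carry out of bit 15 back into bit 0):
  0xB702 + 0x4186 = 0x0F888
  0xF888 + 0x4273 = 0x13AFB → wrap carry → 0x3AFC
  0x3AFC + 0xFDC7 = 0x138C3 → wrap carry → 0x38C4
  0x38C4 + 0x9C6E = 0x0D532
  0xD532 + 0xC5F0 = 0x19B22 → wrap carry → 0x9B23
  0x9B23 + 0x9689 = 0x131AC → wrap carry → 0x31AD
One's-complement sum = 0x31AD.
Checksum = ~0x31AD & 0xFFFF = 0xCE52.

CE52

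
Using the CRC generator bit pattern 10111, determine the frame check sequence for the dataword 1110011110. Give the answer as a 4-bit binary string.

Append 4 zeros: 11100111100000. Divide by 10111 (XOR where the leading bit is 1):
  pos 0: 11100 XOR 10111 = 01011
  pos 1: 10111 XOR 10111 = 00000
  pos 6: 11100 XOR 10111 = 01011
  pos 7: 10110 XOR 10111 = 00001
Remainder (last 4 bits) = 0100. This is the CRC / FCS.

0100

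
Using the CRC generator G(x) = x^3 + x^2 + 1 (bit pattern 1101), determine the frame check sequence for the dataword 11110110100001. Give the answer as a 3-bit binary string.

Append 3 zeros: 11110110100001000. Divide by 1101 (XOR where the leading bit is 1):
  pos 0: 1111 XOR 1101 = 0010
  pos 2: 1001 XOR 1101 = 0100
  pos 3: 1001 XOR 1101 = 0100
  pos 4: 1000 XOR 1101 = 0101
  pos 5: 1011 XOR 1101 = 0110
  pos 6: 1100 XOR 1101 = 0001
  pos 9: 1000 XOR 1101 = 0101
  pos 10: 1011 XOR 1101 = 0110
  pos 11: 1100 XOR 1101 = 0001
Remainder (last 3 bits) = 100. This is the CRC / FCS.

100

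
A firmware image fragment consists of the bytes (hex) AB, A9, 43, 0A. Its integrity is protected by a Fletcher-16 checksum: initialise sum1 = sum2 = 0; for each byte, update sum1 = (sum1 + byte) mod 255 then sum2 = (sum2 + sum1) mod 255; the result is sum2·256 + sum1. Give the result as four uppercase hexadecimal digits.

3CA2

Running sums (mod 255):
  after byte 0 (AB): sum1=171, sum2=171
  after byte 1 (A9): sum1=85, sum2=1
  after byte 2 (43): sum1=152, sum2=153
  after byte 3 (0A): sum1=162, sum2=60
Checksum = sum2·256 + sum1 = 60·256 + 162 = 15522 = 0x3CA2.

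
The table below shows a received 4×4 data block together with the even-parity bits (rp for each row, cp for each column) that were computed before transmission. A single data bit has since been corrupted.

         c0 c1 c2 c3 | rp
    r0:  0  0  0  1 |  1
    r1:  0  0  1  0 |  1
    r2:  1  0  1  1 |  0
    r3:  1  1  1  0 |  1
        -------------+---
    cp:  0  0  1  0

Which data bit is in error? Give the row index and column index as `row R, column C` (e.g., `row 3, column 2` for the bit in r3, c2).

Recompute each row's even parity and compare to rp:
  r0: data parity 1, sent rp 1 → ok
  r1: data parity 1, sent rp 1 → ok
  r2: data parity 1, sent rp 0 → mismatch
  r3: data parity 1, sent rp 1 → ok
Recompute each column's even parity and compare to cp:
  c0: data parity 0, sent cp 0 → ok
  c1: data parity 1, sent cp 0 → mismatch
  c2: data parity 1, sent cp 1 → ok
  c3: data parity 0, sent cp 0 → ok
Exactly one row (r2) and one column (c1) fail → the flipped bit is at their intersection.

row 2, column 1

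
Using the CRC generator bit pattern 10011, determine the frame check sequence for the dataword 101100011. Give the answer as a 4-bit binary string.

0111

Append 4 zeros: 1011000110000. Divide by 10011 (XOR where the leading bit is 1):
  pos 0: 10110 XOR 10011 = 00101
  pos 2: 10100 XOR 10011 = 00111
  pos 4: 11111 XOR 10011 = 01100
  pos 5: 11000 XOR 10011 = 01011
  pos 6: 10110 XOR 10011 = 00101
  pos 8: 10100 XOR 10011 = 00111
Remainder (last 4 bits) = 0111. This is the CRC / FCS.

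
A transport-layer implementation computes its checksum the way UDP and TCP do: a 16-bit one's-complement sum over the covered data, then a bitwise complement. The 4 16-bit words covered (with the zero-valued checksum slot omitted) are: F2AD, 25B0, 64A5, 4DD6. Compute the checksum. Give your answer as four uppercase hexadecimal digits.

One's-complement addition (fold any carry out of bit 15 back into bit 0):
  0xF2AD + 0x25B0 = 0x1185D → wrap carry → 0x185E
  0x185E + 0x64A5 = 0x07D03
  0x7D03 + 0x4DD6 = 0x0CAD9
One's-complement sum = 0xCAD9.
Checksum = ~0xCAD9 & 0xFFFF = 0x3526.

3526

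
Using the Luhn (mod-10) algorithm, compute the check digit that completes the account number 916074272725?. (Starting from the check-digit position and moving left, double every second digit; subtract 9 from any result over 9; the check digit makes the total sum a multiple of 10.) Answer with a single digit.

Partial digits right→left: 5 2 7 2 7 2 4 7 0 6 1 9
Double every second digit counting from the check-digit position (so the 1st, 3rd, 5th, ... of the partial from the right).
  doubled (with −9 where >9): 1 5 5 8 0 2 → sum 21
  kept as-is: 2 2 2 7 6 9 → sum 28
Total = 21 + 28 = 49.
Check digit = (10 − (49 mod 10)) mod 10 = 1.

1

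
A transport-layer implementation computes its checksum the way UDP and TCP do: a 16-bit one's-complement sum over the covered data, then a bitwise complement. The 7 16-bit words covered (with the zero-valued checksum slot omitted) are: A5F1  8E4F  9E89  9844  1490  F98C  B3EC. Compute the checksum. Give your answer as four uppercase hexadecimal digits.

D2E6

One's-complement addition (fold any carry out of bit 15 back into bit 0):
  0xA5F1 + 0x8E4F = 0x13440 → wrap carry → 0x3441
  0x3441 + 0x9E89 = 0x0D2CA
  0xD2CA + 0x9844 = 0x16B0E → wrap carry → 0x6B0F
  0x6B0F + 0x1490 = 0x07F9F
  0x7F9F + 0xF98C = 0x1792B → wrap carry → 0x792C
  0x792C + 0xB3EC = 0x12D18 → wrap carry → 0x2D19
One's-complement sum = 0x2D19.
Checksum = ~0x2D19 & 0xFFFF = 0xD2E6.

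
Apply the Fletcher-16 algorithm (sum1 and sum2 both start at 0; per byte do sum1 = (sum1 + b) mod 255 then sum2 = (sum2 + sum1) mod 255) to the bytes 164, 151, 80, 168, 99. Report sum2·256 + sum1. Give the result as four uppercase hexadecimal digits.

3B98

Running sums (mod 255):
  after byte 0 (164): sum1=164, sum2=164
  after byte 1 (151): sum1=60, sum2=224
  after byte 2 (80): sum1=140, sum2=109
  after byte 3 (168): sum1=53, sum2=162
  after byte 4 (99): sum1=152, sum2=59
Checksum = sum2·256 + sum1 = 59·256 + 152 = 15256 = 0x3B98.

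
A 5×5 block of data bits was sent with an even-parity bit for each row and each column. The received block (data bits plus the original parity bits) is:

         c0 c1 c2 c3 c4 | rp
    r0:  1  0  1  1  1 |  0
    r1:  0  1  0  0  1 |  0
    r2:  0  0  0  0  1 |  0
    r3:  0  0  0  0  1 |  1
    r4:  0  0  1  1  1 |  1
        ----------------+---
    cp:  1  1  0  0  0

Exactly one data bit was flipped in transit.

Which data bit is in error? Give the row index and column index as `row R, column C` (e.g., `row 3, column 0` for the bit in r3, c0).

Recompute each row's even parity and compare to rp:
  r0: data parity 0, sent rp 0 → ok
  r1: data parity 0, sent rp 0 → ok
  r2: data parity 1, sent rp 0 → mismatch
  r3: data parity 1, sent rp 1 → ok
  r4: data parity 1, sent rp 1 → ok
Recompute each column's even parity and compare to cp:
  c0: data parity 1, sent cp 1 → ok
  c1: data parity 1, sent cp 1 → ok
  c2: data parity 0, sent cp 0 → ok
  c3: data parity 0, sent cp 0 → ok
  c4: data parity 1, sent cp 0 → mismatch
Exactly one row (r2) and one column (c4) fail → the flipped bit is at their intersection.

row 2, column 4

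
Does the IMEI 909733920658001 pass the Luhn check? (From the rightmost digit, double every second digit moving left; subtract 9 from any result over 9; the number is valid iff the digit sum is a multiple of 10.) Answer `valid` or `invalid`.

From the right, keep odd positions and double even positions (subtract 9 from any doubled value over 9):
  doubled (positions 2,4,...): 0 7 3 4 6 5 0 → sum 25
  kept (positions 1,3,...): 1 0 5 0 9 3 9 9 → sum 36
Total = 61.
61 mod 10 = 1, so the number is invalid.

invalid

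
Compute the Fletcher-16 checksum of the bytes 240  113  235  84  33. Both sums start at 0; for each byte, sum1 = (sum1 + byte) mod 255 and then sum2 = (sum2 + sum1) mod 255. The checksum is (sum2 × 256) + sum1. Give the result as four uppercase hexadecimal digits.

Running sums (mod 255):
  after byte 0 (240): sum1=240, sum2=240
  after byte 1 (113): sum1=98, sum2=83
  after byte 2 (235): sum1=78, sum2=161
  after byte 3 (84): sum1=162, sum2=68
  after byte 4 (33): sum1=195, sum2=8
Checksum = sum2·256 + sum1 = 8·256 + 195 = 2243 = 0x08C3.

08C3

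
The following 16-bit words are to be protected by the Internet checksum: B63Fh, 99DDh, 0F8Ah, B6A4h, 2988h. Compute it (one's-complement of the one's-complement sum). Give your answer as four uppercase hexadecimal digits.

One's-complement addition (fold any carry out of bit 15 back into bit 0):
  0xB63F + 0x99DD = 0x1501C → wrap carry → 0x501D
  0x501D + 0x0F8A = 0x05FA7
  0x5FA7 + 0xB6A4 = 0x1164B → wrap carry → 0x164C
  0x164C + 0x2988 = 0x03FD4
One's-complement sum = 0x3FD4.
Checksum = ~0x3FD4 & 0xFFFF = 0xC02B.

C02B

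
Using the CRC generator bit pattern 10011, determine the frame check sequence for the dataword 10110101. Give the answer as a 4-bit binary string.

1110

Append 4 zeros: 101101010000. Divide by 10011 (XOR where the leading bit is 1):
  pos 0: 10110 XOR 10011 = 00101
  pos 2: 10110 XOR 10011 = 00101
  pos 4: 10110 XOR 10011 = 00101
  pos 6: 10100 XOR 10011 = 00111
Remainder (last 4 bits) = 1110. This is the CRC / FCS.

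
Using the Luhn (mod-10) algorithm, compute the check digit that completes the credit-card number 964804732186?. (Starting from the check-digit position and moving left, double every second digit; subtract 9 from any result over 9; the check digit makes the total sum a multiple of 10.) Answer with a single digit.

1

Partial digits right→left: 6 8 1 2 3 7 4 0 8 4 6 9
Double every second digit counting from the check-digit position (so the 1st, 3rd, 5th, ... of the partial from the right).
  doubled (with −9 where >9): 3 2 6 8 7 3 → sum 29
  kept as-is: 8 2 7 0 4 9 → sum 30
Total = 29 + 30 = 59.
Check digit = (10 − (59 mod 10)) mod 10 = 1.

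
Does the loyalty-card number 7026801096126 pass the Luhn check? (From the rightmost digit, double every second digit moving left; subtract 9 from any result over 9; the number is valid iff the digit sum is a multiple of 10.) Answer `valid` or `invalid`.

invalid

From the right, keep odd positions and double even positions (subtract 9 from any doubled value over 9):
  doubled (positions 2,4,...): 4 3 0 0 3 0 → sum 10
  kept (positions 1,3,...): 6 1 9 1 8 2 7 → sum 34
Total = 44.
44 mod 10 = 4, so the number is invalid.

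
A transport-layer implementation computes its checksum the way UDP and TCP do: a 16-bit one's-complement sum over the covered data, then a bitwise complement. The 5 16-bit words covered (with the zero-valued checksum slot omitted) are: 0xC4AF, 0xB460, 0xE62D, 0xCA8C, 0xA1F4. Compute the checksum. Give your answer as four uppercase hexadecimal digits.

3440

One's-complement addition (fold any carry out of bit 15 back into bit 0):
  0xC4AF + 0xB460 = 0x1790F → wrap carry → 0x7910
  0x7910 + 0xE62D = 0x15F3D → wrap carry → 0x5F3E
  0x5F3E + 0xCA8C = 0x129CA → wrap carry → 0x29CB
  0x29CB + 0xA1F4 = 0x0CBBF
One's-complement sum = 0xCBBF.
Checksum = ~0xCBBF & 0xFFFF = 0x3440.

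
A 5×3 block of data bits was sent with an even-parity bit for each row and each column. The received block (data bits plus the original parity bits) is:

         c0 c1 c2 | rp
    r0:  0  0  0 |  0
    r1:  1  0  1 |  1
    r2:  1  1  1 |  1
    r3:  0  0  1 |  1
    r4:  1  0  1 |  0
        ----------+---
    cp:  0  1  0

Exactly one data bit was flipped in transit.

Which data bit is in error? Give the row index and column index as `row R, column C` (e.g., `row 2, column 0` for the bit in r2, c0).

row 1, column 0

Recompute each row's even parity and compare to rp:
  r0: data parity 0, sent rp 0 → ok
  r1: data parity 0, sent rp 1 → mismatch
  r2: data parity 1, sent rp 1 → ok
  r3: data parity 1, sent rp 1 → ok
  r4: data parity 0, sent rp 0 → ok
Recompute each column's even parity and compare to cp:
  c0: data parity 1, sent cp 0 → mismatch
  c1: data parity 1, sent cp 1 → ok
  c2: data parity 0, sent cp 0 → ok
Exactly one row (r1) and one column (c0) fail → the flipped bit is at their intersection.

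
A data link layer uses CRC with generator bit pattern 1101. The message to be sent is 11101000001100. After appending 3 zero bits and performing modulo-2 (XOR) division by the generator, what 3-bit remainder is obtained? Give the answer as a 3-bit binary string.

001

Append 3 zeros: 11101000001100000. Divide by 1101 (XOR where the leading bit is 1):
  pos 0: 1110 XOR 1101 = 0011
  pos 2: 1110 XOR 1101 = 0011
  pos 4: 1100 XOR 1101 = 0001
  pos 7: 1001 XOR 1101 = 0100
  pos 8: 1001 XOR 1101 = 0100
  pos 9: 1000 XOR 1101 = 0101
  pos 10: 1010 XOR 1101 = 0111
  pos 11: 1110 XOR 1101 = 0011
  pos 13: 1100 XOR 1101 = 0001
Remainder (last 3 bits) = 001. This is the CRC / FCS.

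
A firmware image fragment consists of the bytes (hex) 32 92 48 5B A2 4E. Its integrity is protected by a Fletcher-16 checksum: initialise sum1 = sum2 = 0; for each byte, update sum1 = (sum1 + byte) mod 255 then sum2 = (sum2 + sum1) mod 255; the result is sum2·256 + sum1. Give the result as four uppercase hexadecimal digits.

Running sums (mod 255):
  after byte 0 (32): sum1=50, sum2=50
  after byte 1 (92): sum1=196, sum2=246
  after byte 2 (48): sum1=13, sum2=4
  after byte 3 (5B): sum1=104, sum2=108
  after byte 4 (A2): sum1=11, sum2=119
  after byte 5 (4E): sum1=89, sum2=208
Checksum = sum2·256 + sum1 = 208·256 + 89 = 53337 = 0xD059.

D059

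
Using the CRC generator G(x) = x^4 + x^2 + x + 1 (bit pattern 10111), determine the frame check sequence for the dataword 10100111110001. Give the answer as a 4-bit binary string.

1010

Append 4 zeros: 101001111100010000. Divide by 10111 (XOR where the leading bit is 1):
  pos 0: 10100 XOR 10111 = 00011
  pos 3: 11111 XOR 10111 = 01000
  pos 4: 10001 XOR 10111 = 00110
  pos 6: 11010 XOR 10111 = 01101
  pos 7: 11010 XOR 10111 = 01101
  pos 8: 11010 XOR 10111 = 01101
  pos 9: 11011 XOR 10111 = 01100
  pos 10: 11000 XOR 10111 = 01111
  pos 11: 11110 XOR 10111 = 01001
  pos 12: 10010 XOR 10111 = 00101
Remainder (last 4 bits) = 1010. This is the CRC / FCS.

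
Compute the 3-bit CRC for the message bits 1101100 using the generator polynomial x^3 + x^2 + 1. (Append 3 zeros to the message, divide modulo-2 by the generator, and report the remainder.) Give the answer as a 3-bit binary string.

011

Append 3 zeros: 1101100000. Divide by 1101 (XOR where the leading bit is 1):
  pos 0: 1101 XOR 1101 = 0000
  pos 4: 1000 XOR 1101 = 0101
  pos 5: 1010 XOR 1101 = 0111
  pos 6: 1110 XOR 1101 = 0011
Remainder (last 3 bits) = 011. This is the CRC / FCS.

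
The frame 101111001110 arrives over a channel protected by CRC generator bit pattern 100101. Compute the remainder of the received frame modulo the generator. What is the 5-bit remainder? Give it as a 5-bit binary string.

00000

Modulo-2 division of 101111001110 by 100101:
  pos 0: 101111 XOR 100101 = 001010
  pos 2: 101000 XOR 100101 = 001101
  pos 4: 110111 XOR 100101 = 010010
  pos 5: 100101 XOR 100101 = 000000
Remainder = 00000 (zero — the frame passes the CRC check).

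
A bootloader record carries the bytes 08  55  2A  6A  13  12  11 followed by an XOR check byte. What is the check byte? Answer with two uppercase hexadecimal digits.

XOR the bytes together:
  start with 0x08
  0x08 ⊕ 0x55 = 0x5D
  0x5D ⊕ 0x2A = 0x77
  0x77 ⊕ 0x6A = 0x1D
  0x1D ⊕ 0x13 = 0x0E
  0x0E ⊕ 0x12 = 0x1C
  0x1C ⊕ 0x11 = 0x0D

0D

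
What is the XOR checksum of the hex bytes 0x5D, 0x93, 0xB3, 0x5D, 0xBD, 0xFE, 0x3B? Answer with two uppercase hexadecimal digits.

58

XOR the bytes together:
  start with 0x5D
  0x5D ⊕ 0x93 = 0xCE
  0xCE ⊕ 0xB3 = 0x7D
  0x7D ⊕ 0x5D = 0x20
  0x20 ⊕ 0xBD = 0x9D
  0x9D ⊕ 0xFE = 0x63
  0x63 ⊕ 0x3B = 0x58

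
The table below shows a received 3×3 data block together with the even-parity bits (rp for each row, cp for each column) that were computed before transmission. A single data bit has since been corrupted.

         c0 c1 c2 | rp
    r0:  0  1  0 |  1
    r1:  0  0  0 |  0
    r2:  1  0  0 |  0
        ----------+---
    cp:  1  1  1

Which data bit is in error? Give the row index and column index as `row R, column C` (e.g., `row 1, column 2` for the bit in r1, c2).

row 2, column 2

Recompute each row's even parity and compare to rp:
  r0: data parity 1, sent rp 1 → ok
  r1: data parity 0, sent rp 0 → ok
  r2: data parity 1, sent rp 0 → mismatch
Recompute each column's even parity and compare to cp:
  c0: data parity 1, sent cp 1 → ok
  c1: data parity 1, sent cp 1 → ok
  c2: data parity 0, sent cp 1 → mismatch
Exactly one row (r2) and one column (c2) fail → the flipped bit is at their intersection.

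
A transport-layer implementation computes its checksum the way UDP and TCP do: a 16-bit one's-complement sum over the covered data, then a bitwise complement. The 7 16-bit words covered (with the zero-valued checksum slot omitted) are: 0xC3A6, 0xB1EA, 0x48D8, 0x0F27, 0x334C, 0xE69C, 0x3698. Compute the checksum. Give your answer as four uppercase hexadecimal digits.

One's-complement addition (fold any carry out of bit 15 back into bit 0):
  0xC3A6 + 0xB1EA = 0x17590 → wrap carry → 0x7591
  0x7591 + 0x48D8 = 0x0BE69
  0xBE69 + 0x0F27 = 0x0CD90
  0xCD90 + 0x334C = 0x100DC → wrap carry → 0x00DD
  0x00DD + 0xE69C = 0x0E779
  0xE779 + 0x3698 = 0x11E11 → wrap carry → 0x1E12
One's-complement sum = 0x1E12.
Checksum = ~0x1E12 & 0xFFFF = 0xE1ED.

E1ED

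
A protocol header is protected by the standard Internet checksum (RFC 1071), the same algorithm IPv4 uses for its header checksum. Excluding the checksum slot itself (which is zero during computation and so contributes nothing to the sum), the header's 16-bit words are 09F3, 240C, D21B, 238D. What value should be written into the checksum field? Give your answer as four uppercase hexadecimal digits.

One's-complement addition (fold any carry out of bit 15 back into bit 0):
  0x09F3 + 0x240C = 0x02DFF
  0x2DFF + 0xD21B = 0x1001A → wrap carry → 0x001B
  0x001B + 0x238D = 0x023A8
One's-complement sum = 0x23A8.
Checksum = ~0x23A8 & 0xFFFF = 0xDC57.

DC57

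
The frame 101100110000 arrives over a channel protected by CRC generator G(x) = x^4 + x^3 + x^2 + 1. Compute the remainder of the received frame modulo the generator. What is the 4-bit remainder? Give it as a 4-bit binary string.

0001

Modulo-2 division of 101100110000 by 11101:
  pos 0: 10110 XOR 11101 = 01011
  pos 1: 10110 XOR 11101 = 01011
  pos 2: 10111 XOR 11101 = 01010
  pos 3: 10101 XOR 11101 = 01000
  pos 4: 10000 XOR 11101 = 01101
  pos 5: 11010 XOR 11101 = 00111
  pos 7: 11100 XOR 11101 = 00001
Remainder = 0001 (nonzero — an error is detected).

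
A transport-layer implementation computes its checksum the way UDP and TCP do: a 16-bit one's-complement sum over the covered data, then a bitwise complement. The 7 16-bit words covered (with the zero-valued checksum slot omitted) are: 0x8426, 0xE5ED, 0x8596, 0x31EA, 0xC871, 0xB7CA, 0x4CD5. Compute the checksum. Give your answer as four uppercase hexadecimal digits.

One's-complement addition (fold any carry out of bit 15 back into bit 0):
  0x8426 + 0xE5ED = 0x16A13 → wrap carry → 0x6A14
  0x6A14 + 0x8596 = 0x0EFAA
  0xEFAA + 0x31EA = 0x12194 → wrap carry → 0x2195
  0x2195 + 0xC871 = 0x0EA06
  0xEA06 + 0xB7CA = 0x1A1D0 → wrap carry → 0xA1D1
  0xA1D1 + 0x4CD5 = 0x0EEA6
One's-complement sum = 0xEEA6.
Checksum = ~0xEEA6 & 0xFFFF = 0x1159.

1159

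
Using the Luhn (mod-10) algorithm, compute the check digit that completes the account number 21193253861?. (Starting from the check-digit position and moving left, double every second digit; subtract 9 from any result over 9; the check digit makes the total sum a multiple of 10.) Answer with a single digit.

Partial digits right→left: 1 6 8 3 5 2 3 9 1 1 2
Double every second digit counting from the check-digit position (so the 1st, 3rd, 5th, ... of the partial from the right).
  doubled (with −9 where >9): 2 7 1 6 2 4 → sum 22
  kept as-is: 6 3 2 9 1 → sum 21
Total = 22 + 21 = 43.
Check digit = (10 − (43 mod 10)) mod 10 = 7.

7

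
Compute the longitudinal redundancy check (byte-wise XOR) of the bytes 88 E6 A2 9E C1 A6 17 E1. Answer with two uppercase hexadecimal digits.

XOR the bytes together:
  start with 0x88
  0x88 ⊕ 0xE6 = 0x6E
  0x6E ⊕ 0xA2 = 0xCC
  0xCC ⊕ 0x9E = 0x52
  0x52 ⊕ 0xC1 = 0x93
  0x93 ⊕ 0xA6 = 0x35
  0x35 ⊕ 0x17 = 0x22
  0x22 ⊕ 0xE1 = 0xC3

C3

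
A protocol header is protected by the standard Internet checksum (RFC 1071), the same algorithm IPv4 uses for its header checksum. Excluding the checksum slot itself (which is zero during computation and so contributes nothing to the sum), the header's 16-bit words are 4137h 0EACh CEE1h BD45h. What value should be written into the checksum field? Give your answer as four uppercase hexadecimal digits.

23F5

One's-complement addition (fold any carry out of bit 15 back into bit 0):
  0x4137 + 0x0EAC = 0x04FE3
  0x4FE3 + 0xCEE1 = 0x11EC4 → wrap carry → 0x1EC5
  0x1EC5 + 0xBD45 = 0x0DC0A
One's-complement sum = 0xDC0A.
Checksum = ~0xDC0A & 0xFFFF = 0x23F5.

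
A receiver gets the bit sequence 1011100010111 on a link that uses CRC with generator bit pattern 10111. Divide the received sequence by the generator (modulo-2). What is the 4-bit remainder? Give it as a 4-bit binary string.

0000

Modulo-2 division of 1011100010111 by 10111:
  pos 0: 10111 XOR 10111 = 00000
  pos 8: 10111 XOR 10111 = 00000
Remainder = 0000 (zero — the frame passes the CRC check).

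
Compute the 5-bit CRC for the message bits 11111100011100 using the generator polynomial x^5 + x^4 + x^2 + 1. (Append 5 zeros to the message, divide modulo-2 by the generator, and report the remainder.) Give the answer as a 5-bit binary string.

11100

Append 5 zeros: 1111110001110000000. Divide by 110101 (XOR where the leading bit is 1):
  pos 0: 111111 XOR 110101 = 001010
  pos 2: 101000 XOR 110101 = 011101
  pos 3: 111010 XOR 110101 = 001111
  pos 5: 111111 XOR 110101 = 001010
  pos 7: 101010 XOR 110101 = 011111
  pos 8: 111110 XOR 110101 = 001011
  pos 10: 101100 XOR 110101 = 011001
  pos 11: 110010 XOR 110101 = 000111
Remainder (last 5 bits) = 11100. This is the CRC / FCS.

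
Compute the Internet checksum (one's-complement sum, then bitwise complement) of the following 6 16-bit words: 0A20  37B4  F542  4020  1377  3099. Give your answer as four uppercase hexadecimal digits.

44B8

One's-complement addition (fold any carry out of bit 15 back into bit 0):
  0x0A20 + 0x37B4 = 0x041D4
  0x41D4 + 0xF542 = 0x13716 → wrap carry → 0x3717
  0x3717 + 0x4020 = 0x07737
  0x7737 + 0x1377 = 0x08AAE
  0x8AAE + 0x3099 = 0x0BB47
One's-complement sum = 0xBB47.
Checksum = ~0xBB47 & 0xFFFF = 0x44B8.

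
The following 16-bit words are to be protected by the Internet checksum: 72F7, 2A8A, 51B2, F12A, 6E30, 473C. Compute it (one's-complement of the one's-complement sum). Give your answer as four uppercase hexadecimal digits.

One's-complement addition (fold any carry out of bit 15 back into bit 0):
  0x72F7 + 0x2A8A = 0x09D81
  0x9D81 + 0x51B2 = 0x0EF33
  0xEF33 + 0xF12A = 0x1E05D → wrap carry → 0xE05E
  0xE05E + 0x6E30 = 0x14E8E → wrap carry → 0x4E8F
  0x4E8F + 0x473C = 0x095CB
One's-complement sum = 0x95CB.
Checksum = ~0x95CB & 0xFFFF = 0x6A34.

6A34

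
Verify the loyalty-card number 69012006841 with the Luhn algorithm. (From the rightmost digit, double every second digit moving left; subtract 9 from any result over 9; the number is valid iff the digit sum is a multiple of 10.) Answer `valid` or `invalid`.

invalid

From the right, keep odd positions and double even positions (subtract 9 from any doubled value over 9):
  doubled (positions 2,4,...): 8 3 0 2 9 → sum 22
  kept (positions 1,3,...): 1 8 0 2 0 6 → sum 17
Total = 39.
39 mod 10 = 9, so the number is invalid.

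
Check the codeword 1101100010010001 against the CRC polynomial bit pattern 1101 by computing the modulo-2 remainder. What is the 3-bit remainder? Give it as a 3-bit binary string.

Modulo-2 division of 1101100010010001 by 1101:
  pos 0: 1101 XOR 1101 = 0000
  pos 4: 1000 XOR 1101 = 0101
  pos 5: 1011 XOR 1101 = 0110
  pos 6: 1100 XOR 1101 = 0001
  pos 9: 1010 XOR 1101 = 0111
  pos 10: 1110 XOR 1101 = 0011
  pos 12: 1101 XOR 1101 = 0000
Remainder = 000 (zero — the frame passes the CRC check).

000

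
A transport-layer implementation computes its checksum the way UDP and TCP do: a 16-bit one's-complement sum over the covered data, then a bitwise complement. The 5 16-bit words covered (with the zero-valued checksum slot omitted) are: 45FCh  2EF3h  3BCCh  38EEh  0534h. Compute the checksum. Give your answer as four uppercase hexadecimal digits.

1122

One's-complement addition (fold any carry out of bit 15 back into bit 0):
  0x45FC + 0x2EF3 = 0x074EF
  0x74EF + 0x3BCC = 0x0B0BB
  0xB0BB + 0x38EE = 0x0E9A9
  0xE9A9 + 0x0534 = 0x0EEDD
One's-complement sum = 0xEEDD.
Checksum = ~0xEEDD & 0xFFFF = 0x1122.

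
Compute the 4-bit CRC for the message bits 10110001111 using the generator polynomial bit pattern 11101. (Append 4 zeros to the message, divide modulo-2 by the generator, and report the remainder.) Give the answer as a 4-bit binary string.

1110

Append 4 zeros: 101100011110000. Divide by 11101 (XOR where the leading bit is 1):
  pos 0: 10110 XOR 11101 = 01011
  pos 1: 10110 XOR 11101 = 01011
  pos 2: 10110 XOR 11101 = 01011
  pos 3: 10111 XOR 11101 = 01010
  pos 4: 10101 XOR 11101 = 01000
  pos 5: 10001 XOR 11101 = 01100
  pos 6: 11001 XOR 11101 = 00100
  pos 8: 10000 XOR 11101 = 01101
  pos 9: 11010 XOR 11101 = 00111
Remainder (last 4 bits) = 1110. This is the CRC / FCS.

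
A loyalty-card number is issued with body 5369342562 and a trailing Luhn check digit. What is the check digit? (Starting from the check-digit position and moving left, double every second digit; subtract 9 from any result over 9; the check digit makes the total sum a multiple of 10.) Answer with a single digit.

Partial digits right→left: 2 6 5 2 4 3 9 6 3 5
Double every second digit counting from the check-digit position (so the 1st, 3rd, 5th, ... of the partial from the right).
  doubled (with −9 where >9): 4 1 8 9 6 → sum 28
  kept as-is: 6 2 3 6 5 → sum 22
Total = 28 + 22 = 50.
Check digit = (10 − (50 mod 10)) mod 10 = 0.

0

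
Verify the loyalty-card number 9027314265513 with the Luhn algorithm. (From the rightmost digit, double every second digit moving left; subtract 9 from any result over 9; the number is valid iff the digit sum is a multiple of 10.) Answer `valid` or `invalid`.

From the right, keep odd positions and double even positions (subtract 9 from any doubled value over 9):
  doubled (positions 2,4,...): 2 1 4 2 5 0 → sum 14
  kept (positions 1,3,...): 3 5 6 4 3 2 9 → sum 32
Total = 46.
46 mod 10 = 6, so the number is invalid.

invalid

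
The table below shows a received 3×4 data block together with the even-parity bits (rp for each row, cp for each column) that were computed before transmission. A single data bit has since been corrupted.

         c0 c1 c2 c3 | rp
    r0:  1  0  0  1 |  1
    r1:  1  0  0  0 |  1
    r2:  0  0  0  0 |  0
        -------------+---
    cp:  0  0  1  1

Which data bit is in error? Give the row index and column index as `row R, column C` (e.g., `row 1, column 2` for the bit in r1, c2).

Recompute each row's even parity and compare to rp:
  r0: data parity 0, sent rp 1 → mismatch
  r1: data parity 1, sent rp 1 → ok
  r2: data parity 0, sent rp 0 → ok
Recompute each column's even parity and compare to cp:
  c0: data parity 0, sent cp 0 → ok
  c1: data parity 0, sent cp 0 → ok
  c2: data parity 0, sent cp 1 → mismatch
  c3: data parity 1, sent cp 1 → ok
Exactly one row (r0) and one column (c2) fail → the flipped bit is at their intersection.

row 0, column 2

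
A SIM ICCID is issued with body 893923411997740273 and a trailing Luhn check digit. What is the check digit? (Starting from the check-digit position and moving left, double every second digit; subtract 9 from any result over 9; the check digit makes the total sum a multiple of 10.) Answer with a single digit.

1

Partial digits right→left: 3 7 2 0 4 7 7 9 9 1 1 4 3 2 9 3 9 8
Double every second digit counting from the check-digit position (so the 1st, 3rd, 5th, ... of the partial from the right).
  doubled (with −9 where >9): 6 4 8 5 9 2 6 9 9 → sum 58
  kept as-is: 7 0 7 9 1 4 2 3 8 → sum 41
Total = 58 + 41 = 99.
Check digit = (10 − (99 mod 10)) mod 10 = 1.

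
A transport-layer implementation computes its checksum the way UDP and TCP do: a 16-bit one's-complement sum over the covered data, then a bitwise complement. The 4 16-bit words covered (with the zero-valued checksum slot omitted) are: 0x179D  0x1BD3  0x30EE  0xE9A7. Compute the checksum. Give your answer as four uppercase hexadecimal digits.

One's-complement addition (fold any carry out of bit 15 back into bit 0):
  0x179D + 0x1BD3 = 0x03370
  0x3370 + 0x30EE = 0x0645E
  0x645E + 0xE9A7 = 0x14E05 → wrap carry → 0x4E06
One's-complement sum = 0x4E06.
Checksum = ~0x4E06 & 0xFFFF = 0xB1F9.

B1F9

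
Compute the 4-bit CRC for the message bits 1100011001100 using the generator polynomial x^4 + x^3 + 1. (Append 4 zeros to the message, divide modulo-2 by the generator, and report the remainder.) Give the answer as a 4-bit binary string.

Append 4 zeros: 11000110011000000. Divide by 11001 (XOR where the leading bit is 1):
  pos 0: 11000 XOR 11001 = 00001
  pos 4: 11100 XOR 11001 = 00101
  pos 6: 10111 XOR 11001 = 01110
  pos 7: 11100 XOR 11001 = 00101
  pos 9: 10100 XOR 11001 = 01101
  pos 10: 11010 XOR 11001 = 00011
Remainder (last 4 bits) = 1100. This is the CRC / FCS.

1100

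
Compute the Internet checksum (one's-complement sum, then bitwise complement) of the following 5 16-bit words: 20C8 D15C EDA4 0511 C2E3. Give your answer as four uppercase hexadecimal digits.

One's-complement addition (fold any carry out of bit 15 back into bit 0):
  0x20C8 + 0xD15C = 0x0F224
  0xF224 + 0xEDA4 = 0x1DFC8 → wrap carry → 0xDFC9
  0xDFC9 + 0x0511 = 0x0E4DA
  0xE4DA + 0xC2E3 = 0x1A7BD → wrap carry → 0xA7BE
One's-complement sum = 0xA7BE.
Checksum = ~0xA7BE & 0xFFFF = 0x5841.

5841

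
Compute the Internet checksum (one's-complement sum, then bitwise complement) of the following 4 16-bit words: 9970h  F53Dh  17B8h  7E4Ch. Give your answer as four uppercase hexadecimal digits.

One's-complement addition (fold any carry out of bit 15 back into bit 0):
  0x9970 + 0xF53D = 0x18EAD → wrap carry → 0x8EAE
  0x8EAE + 0x17B8 = 0x0A666
  0xA666 + 0x7E4C = 0x124B2 → wrap carry → 0x24B3
One's-complement sum = 0x24B3.
Checksum = ~0x24B3 & 0xFFFF = 0xDB4C.

DB4C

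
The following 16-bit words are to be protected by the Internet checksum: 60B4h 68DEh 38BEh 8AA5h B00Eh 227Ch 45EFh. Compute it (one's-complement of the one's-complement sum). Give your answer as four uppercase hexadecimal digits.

5A8F

One's-complement addition (fold any carry out of bit 15 back into bit 0):
  0x60B4 + 0x68DE = 0x0C992
  0xC992 + 0x38BE = 0x10250 → wrap carry → 0x0251
  0x0251 + 0x8AA5 = 0x08CF6
  0x8CF6 + 0xB00E = 0x13D04 → wrap carry → 0x3D05
  0x3D05 + 0x227C = 0x05F81
  0x5F81 + 0x45EF = 0x0A570
One's-complement sum = 0xA570.
Checksum = ~0xA570 & 0xFFFF = 0x5A8F.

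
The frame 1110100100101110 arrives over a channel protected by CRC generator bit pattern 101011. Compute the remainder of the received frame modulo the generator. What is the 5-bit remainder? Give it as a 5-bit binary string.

Modulo-2 division of 1110100100101110 by 101011:
  pos 0: 111010 XOR 101011 = 010001
  pos 1: 100010 XOR 101011 = 001001
  pos 3: 100110 XOR 101011 = 001101
  pos 5: 110101 XOR 101011 = 011110
  pos 6: 111100 XOR 101011 = 010111
  pos 7: 101111 XOR 101011 = 000100
  pos 10: 100110 XOR 101011 = 001101
Remainder = 01101 (nonzero — an error is detected).

01101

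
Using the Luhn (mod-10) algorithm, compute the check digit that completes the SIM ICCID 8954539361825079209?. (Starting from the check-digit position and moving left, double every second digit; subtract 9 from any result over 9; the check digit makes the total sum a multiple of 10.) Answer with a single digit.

Partial digits right→left: 9 0 2 9 7 0 5 2 8 1 6 3 9 3 5 4 5 9 8
Double every second digit counting from the check-digit position (so the 1st, 3rd, 5th, ... of the partial from the right).
  doubled (with −9 where >9): 9 4 5 1 7 3 9 1 1 7 → sum 47
  kept as-is: 0 9 0 2 1 3 3 4 9 → sum 31
Total = 47 + 31 = 78.
Check digit = (10 − (78 mod 10)) mod 10 = 2.

2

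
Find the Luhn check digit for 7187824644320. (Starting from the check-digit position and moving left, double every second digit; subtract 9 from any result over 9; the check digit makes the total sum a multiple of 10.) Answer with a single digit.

Partial digits right→left: 0 2 3 4 4 6 4 2 8 7 8 1 7
Double every second digit counting from the check-digit position (so the 1st, 3rd, 5th, ... of the partial from the right).
  doubled (with −9 where >9): 0 6 8 8 7 7 5 → sum 41
  kept as-is: 2 4 6 2 7 1 → sum 22
Total = 41 + 22 = 63.
Check digit = (10 − (63 mod 10)) mod 10 = 7.

7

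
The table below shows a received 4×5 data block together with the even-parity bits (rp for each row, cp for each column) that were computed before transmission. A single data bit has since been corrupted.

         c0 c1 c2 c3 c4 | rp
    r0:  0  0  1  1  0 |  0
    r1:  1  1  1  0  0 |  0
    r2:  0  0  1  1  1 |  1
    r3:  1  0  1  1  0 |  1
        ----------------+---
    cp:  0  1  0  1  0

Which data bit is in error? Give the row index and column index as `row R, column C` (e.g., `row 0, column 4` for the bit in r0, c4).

row 1, column 4

Recompute each row's even parity and compare to rp:
  r0: data parity 0, sent rp 0 → ok
  r1: data parity 1, sent rp 0 → mismatch
  r2: data parity 1, sent rp 1 → ok
  r3: data parity 1, sent rp 1 → ok
Recompute each column's even parity and compare to cp:
  c0: data parity 0, sent cp 0 → ok
  c1: data parity 1, sent cp 1 → ok
  c2: data parity 0, sent cp 0 → ok
  c3: data parity 1, sent cp 1 → ok
  c4: data parity 1, sent cp 0 → mismatch
Exactly one row (r1) and one column (c4) fail → the flipped bit is at their intersection.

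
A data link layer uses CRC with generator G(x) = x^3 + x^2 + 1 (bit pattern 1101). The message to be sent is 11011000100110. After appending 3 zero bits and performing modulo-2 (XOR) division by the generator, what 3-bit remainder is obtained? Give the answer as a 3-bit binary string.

101

Append 3 zeros: 11011000100110000. Divide by 1101 (XOR where the leading bit is 1):
  pos 0: 1101 XOR 1101 = 0000
  pos 4: 1000 XOR 1101 = 0101
  pos 5: 1011 XOR 1101 = 0110
  pos 6: 1100 XOR 1101 = 0001
  pos 9: 1011 XOR 1101 = 0110
  pos 10: 1100 XOR 1101 = 0001
  pos 13: 1000 XOR 1101 = 0101
Remainder (last 3 bits) = 101. This is the CRC / FCS.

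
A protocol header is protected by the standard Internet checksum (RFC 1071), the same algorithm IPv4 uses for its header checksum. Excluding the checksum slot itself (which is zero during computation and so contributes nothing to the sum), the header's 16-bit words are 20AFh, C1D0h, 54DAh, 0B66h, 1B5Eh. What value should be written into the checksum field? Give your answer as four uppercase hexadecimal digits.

A1E1

One's-complement addition (fold any carry out of bit 15 back into bit 0):
  0x20AF + 0xC1D0 = 0x0E27F
  0xE27F + 0x54DA = 0x13759 → wrap carry → 0x375A
  0x375A + 0x0B66 = 0x042C0
  0x42C0 + 0x1B5E = 0x05E1E
One's-complement sum = 0x5E1E.
Checksum = ~0x5E1E & 0xFFFF = 0xA1E1.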